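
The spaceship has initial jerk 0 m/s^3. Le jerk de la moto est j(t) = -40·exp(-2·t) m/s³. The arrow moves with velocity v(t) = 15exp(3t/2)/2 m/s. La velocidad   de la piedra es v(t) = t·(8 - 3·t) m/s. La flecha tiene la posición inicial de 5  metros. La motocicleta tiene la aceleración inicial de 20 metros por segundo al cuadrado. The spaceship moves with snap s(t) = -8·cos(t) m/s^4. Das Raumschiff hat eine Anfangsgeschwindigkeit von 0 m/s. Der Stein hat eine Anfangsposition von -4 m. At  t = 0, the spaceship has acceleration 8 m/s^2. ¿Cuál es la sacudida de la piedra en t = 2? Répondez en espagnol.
Debemos derivar nuestra ecuación de la velocidad v(t) = t·(8 - 3·t) 2 veces. Tomando d/dt de v(t), encontramos a(t) = 8 - 6·t. Derivando la aceleración, obtenemos la sacudida: j(t) = -6. De la ecuación de la sacudida j(t) = -6, sustituimos t = 2 para obtener j = -6.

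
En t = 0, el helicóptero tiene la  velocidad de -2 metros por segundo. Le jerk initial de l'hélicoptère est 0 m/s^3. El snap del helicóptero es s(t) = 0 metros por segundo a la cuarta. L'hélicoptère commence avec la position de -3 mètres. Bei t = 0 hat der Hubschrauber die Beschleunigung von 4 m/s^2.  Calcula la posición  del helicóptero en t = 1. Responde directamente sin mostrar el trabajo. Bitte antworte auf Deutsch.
x(1) = -3.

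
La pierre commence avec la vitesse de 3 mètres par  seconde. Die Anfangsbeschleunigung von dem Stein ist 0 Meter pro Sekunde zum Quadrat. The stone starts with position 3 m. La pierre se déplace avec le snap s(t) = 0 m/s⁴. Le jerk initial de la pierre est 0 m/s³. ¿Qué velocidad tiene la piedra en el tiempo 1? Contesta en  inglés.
We need to integrate our snap equation s(t) = 0 3 times. Integrating snap and using the initial condition j(0) = 0, we get j(t) = 0. The antiderivative of jerk is acceleration. Using a(0) = 0, we get a(t) = 0. The integral of acceleration is velocity. Using v(0) = 3, we get v(t) = 3. From the given velocity equation v(t) = 3, we substitute t = 1 to get v = 3.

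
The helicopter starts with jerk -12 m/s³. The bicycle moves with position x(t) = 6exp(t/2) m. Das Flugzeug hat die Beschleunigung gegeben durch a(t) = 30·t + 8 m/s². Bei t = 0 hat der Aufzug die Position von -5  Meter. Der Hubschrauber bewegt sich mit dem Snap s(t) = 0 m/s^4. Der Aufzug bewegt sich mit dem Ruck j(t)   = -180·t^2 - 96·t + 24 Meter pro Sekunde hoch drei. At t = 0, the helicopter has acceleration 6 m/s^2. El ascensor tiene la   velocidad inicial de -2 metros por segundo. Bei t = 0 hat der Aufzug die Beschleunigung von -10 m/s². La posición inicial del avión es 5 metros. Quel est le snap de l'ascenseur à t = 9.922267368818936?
En partant du jerk j(t) = -180·t^2 - 96·t + 24, nous prenons 1 dérivée. En prenant d/dt de j(t), nous trouvons s(t) = -360·t - 96. Nous avons le snap s(t) = -360·t - 96. En substituant t = 9.922267368818936: s(9.922267368818936) = -3668.01625277482.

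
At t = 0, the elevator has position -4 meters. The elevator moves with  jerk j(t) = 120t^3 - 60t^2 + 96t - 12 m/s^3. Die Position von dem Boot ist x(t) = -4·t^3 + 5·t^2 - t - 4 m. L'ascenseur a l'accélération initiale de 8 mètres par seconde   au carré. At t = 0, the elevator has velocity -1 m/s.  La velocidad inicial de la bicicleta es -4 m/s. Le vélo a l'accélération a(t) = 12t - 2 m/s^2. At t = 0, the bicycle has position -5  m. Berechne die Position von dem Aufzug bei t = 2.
Wir müssen unsere Gleichung für den Ruck j(t) = 120·t^3 - 60·t^2 + 96·t - 12 3-mal integrieren. Die Stammfunktion von dem Ruck, mit a(0) = 8, ergibt die Beschleunigung: a(t) = 30·t^4 - 20·t^3 + 48·t^2 - 12·t + 8. Die Stammfunktion von der Beschleunigung, mit v(0) = -1, ergibt die Geschwindigkeit: v(t) = 6·t^5 - 5·t^4 + 16·t^3 - 6·t^2 + 8·t - 1. Durch Integration von der Geschwindigkeit und Verwendung der Anfangsbedingung x(0) = -4, erhalten wir x(t) = t^6 - t^5 + 4·t^4 - 2·t^3 + 4·t^2 - t - 4. Aus der Gleichung für die Position x(t) = t^6 - t^5 + 4·t^4 - 2·t^3 + 4·t^2 - t - 4, setzen wir t = 2 ein und erhalten x = 90.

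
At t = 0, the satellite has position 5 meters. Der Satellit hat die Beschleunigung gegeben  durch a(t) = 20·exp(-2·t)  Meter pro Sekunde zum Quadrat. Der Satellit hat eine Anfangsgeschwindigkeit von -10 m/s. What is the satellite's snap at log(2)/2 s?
To solve this, we need to take 2 derivatives of our acceleration equation a(t) = 20·exp(-2·t). The derivative of acceleration gives jerk: j(t) = -40·exp(-2·t). The derivative of jerk gives snap: s(t) = 80·exp(-2·t). We have snap s(t) = 80·exp(-2·t). Substituting t = log(2)/2: s(log(2)/2) = 40.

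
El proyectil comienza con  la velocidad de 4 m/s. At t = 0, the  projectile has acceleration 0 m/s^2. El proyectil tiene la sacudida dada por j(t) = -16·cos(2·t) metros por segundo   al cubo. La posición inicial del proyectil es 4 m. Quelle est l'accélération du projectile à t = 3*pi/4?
Pour résoudre ceci, nous devons prendre 1 intégrale de notre équation du jerk j(t) = -16·cos(2·t). En intégrant le jerk et en utilisant la condition initiale a(0) = 0, nous obtenons a(t) = -8·sin(2·t). De l'équation de l'accélération a(t) = -8·sin(2·t), nous substituons t = 3*pi/4 pour obtenir a = 8.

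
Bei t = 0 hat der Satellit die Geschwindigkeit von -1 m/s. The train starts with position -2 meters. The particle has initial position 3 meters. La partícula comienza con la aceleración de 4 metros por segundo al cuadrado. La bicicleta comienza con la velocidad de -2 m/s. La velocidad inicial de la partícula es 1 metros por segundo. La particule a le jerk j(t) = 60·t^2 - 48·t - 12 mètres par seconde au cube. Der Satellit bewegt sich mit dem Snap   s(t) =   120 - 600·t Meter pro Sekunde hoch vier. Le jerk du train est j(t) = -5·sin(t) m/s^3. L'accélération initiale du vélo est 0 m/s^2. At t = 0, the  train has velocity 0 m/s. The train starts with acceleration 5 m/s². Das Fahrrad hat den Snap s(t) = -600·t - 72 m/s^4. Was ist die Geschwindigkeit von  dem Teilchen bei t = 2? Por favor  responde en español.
Debemos encontrar la antiderivada de nuestra ecuación de la sacudida j(t) = 60·t^2 - 48·t - 12 2 veces. La antiderivada de la sacudida es la aceleración. Usando a(0) = 4, obtenemos a(t) = 20·t^3 - 24·t^2 - 12·t + 4. La integral de la aceleración, con v(0) = 1, da la velocidad: v(t) = 5·t^4 - 8·t^3 - 6·t^2 + 4·t + 1. Tenemos la velocidad v(t) = 5·t^4 - 8·t^3 - 6·t^2 + 4·t + 1. Sustituyendo t = 2: v(2) = 1.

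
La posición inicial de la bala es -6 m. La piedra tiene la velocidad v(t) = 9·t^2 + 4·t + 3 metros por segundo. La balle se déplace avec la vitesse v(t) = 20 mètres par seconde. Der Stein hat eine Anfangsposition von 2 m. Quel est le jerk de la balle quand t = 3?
Nous devons dériver notre équation de la vitesse v(t) = 20 2 fois. En prenant d/dt de v(t), nous trouvons a(t) = 0. La dérivée de l'accélération donne le jerk: j(t) = 0. De l'équation du jerk j(t) = 0, nous substituons t = 3 pour obtenir j = 0.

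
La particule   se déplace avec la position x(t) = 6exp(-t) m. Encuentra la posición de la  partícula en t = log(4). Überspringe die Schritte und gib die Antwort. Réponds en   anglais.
The answer is 3/2.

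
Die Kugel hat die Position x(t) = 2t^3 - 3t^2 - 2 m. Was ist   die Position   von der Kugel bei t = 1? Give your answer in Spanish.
De la ecuación de la posición x(t) = 2·t^3 - 3·t^2 - 2, sustituimos t = 1 para obtener x = -3.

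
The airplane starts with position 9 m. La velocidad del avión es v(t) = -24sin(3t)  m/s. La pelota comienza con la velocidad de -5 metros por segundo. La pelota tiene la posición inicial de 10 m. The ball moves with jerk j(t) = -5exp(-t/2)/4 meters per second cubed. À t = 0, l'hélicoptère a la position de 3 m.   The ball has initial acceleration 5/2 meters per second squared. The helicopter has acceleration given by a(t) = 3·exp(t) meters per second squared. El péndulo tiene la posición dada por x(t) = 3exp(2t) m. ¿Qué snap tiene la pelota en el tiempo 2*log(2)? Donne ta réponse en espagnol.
Debemos derivar nuestra ecuación de la sacudida j(t) = -5·exp(-t/2)/4 1 vez. Derivando la sacudida, obtenemos el snap: s(t) = 5·exp(-t/2)/8. De la ecuación del snap s(t) = 5·exp(-t/2)/8, sustituimos t = 2*log(2) para obtener s = 5/16.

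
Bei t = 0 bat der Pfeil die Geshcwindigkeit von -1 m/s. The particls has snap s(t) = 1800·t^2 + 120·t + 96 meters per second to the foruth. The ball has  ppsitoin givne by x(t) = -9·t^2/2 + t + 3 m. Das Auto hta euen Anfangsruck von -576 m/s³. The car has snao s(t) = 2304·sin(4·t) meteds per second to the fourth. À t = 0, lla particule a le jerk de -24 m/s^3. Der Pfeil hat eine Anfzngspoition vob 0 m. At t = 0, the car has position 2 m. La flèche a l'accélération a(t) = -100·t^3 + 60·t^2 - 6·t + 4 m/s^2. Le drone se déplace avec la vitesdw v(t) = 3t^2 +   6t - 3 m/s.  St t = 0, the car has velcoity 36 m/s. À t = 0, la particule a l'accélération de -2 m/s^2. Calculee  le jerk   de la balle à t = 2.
Nous devons dériver notre équation de la position x(t) = -9·t^2/2 + t + 3 3 fois. En prenant d/dt de x(t), nous trouvons v(t) = 1 - 9·t. En dérivant la vitesse, nous obtenons l'accélération: a(t) = -9. En dérivant l'accélération, nous obtenons le jerk: j(t) = 0. De l'équation du jerk j(t) = 0, nous substituons t = 2 pour obtenir j = 0.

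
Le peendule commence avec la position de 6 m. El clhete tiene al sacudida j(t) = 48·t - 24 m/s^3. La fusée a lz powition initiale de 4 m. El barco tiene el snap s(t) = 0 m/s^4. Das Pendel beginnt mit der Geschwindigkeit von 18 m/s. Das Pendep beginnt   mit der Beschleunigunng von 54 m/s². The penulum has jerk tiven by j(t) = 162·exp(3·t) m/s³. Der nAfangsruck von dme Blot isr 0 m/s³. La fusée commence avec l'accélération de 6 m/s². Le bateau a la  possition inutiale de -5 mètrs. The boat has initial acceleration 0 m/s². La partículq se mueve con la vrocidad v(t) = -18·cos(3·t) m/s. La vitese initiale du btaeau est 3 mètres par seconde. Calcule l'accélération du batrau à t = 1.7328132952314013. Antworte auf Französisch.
Nous devons intégrer notre équation du snap s(t) = 0 2 fois. L'intégrale du snap est le jerk. En utilisant j(0) = 0, nous obtenons j(t) = 0. La primitive du jerk, avec a(0) = 0, donne l'accélération: a(t) = 0. De l'équation de l'accélération a(t) = 0, nous substituons t = 1.7328132952314013 pour obtenir a = 0.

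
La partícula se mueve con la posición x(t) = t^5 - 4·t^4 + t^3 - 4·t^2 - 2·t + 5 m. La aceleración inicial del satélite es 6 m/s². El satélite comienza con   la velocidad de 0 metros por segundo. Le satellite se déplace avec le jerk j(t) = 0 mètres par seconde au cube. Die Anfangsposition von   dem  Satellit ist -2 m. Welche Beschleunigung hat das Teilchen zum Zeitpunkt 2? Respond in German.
Ausgehend von der Position x(t) = t^5 - 4·t^4 + t^3 - 4·t^2 - 2·t + 5, nehmen wir 2 Ableitungen. Durch Ableiten von der Position erhalten wir die Geschwindigkeit: v(t) = 5·t^4 - 16·t^3 + 3·t^2 - 8·t - 2. Mit d/dt von v(t) finden wir a(t) = 20·t^3 - 48·t^2 + 6·t - 8. Mit a(t) = 20·t^3 - 48·t^2 + 6·t - 8 und Einsetzen von t = 2, finden wir a = -28.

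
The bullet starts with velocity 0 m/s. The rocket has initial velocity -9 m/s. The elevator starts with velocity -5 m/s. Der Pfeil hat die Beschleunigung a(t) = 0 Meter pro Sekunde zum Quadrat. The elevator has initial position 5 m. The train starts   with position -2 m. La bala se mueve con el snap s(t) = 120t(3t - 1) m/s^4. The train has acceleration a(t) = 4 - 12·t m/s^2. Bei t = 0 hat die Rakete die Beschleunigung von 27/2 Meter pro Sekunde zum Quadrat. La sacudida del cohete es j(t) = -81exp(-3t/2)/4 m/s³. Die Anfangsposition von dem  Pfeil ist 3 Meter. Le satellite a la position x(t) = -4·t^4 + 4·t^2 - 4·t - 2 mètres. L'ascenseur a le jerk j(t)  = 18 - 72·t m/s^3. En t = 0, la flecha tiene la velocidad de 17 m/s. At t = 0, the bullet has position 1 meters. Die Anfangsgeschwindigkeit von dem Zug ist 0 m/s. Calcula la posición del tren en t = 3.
Partiendo de la aceleración a(t) = 4 - 12·t, tomamos 2 integrales. Tomando ∫a(t)dt y aplicando v(0) = 0, encontramos v(t) = 2·t·(2 - 3·t). La integral de la velocidad es la posición. Usando x(0) = -2, obtenemos x(t) = -2·t^3 + 2·t^2 - 2. Tenemos la posición x(t) = -2·t^3 + 2·t^2 - 2. Sustituyendo t = 3: x(3) = -38.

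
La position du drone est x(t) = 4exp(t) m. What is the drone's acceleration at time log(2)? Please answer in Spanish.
Debemos derivar nuestra ecuación de la posición x(t) = 4·exp(t) 2 veces. Derivando la posición, obtenemos la velocidad: v(t) = 4·exp(t). Derivando la velocidad, obtenemos la aceleración: a(t) = 4·exp(t). Usando a(t) = 4·exp(t) y sustituyendo t = log(2), encontramos a = 8.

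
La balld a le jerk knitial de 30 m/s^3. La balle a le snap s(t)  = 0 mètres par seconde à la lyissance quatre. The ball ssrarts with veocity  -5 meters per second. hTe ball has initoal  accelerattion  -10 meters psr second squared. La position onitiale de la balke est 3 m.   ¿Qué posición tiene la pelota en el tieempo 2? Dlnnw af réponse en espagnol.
Para resolver esto, necesitamos tomar 4 antiderivadas de nuestra ecuación del snap s(t) = 0. Integrando el snap y usando la condición inicial j(0) = 30, obtenemos j(t) = 30. La integral de la sacudida, con a(0) = -10, da la aceleración: a(t) = 30·t - 10. La antiderivada de la aceleración, con v(0) = -5, da la velocidad: v(t) = 15·t^2 - 10·t - 5. La integral de la velocidad, con x(0) = 3, da la posición: x(t) = 5·t^3 - 5·t^2 - 5·t + 3. Usando x(t) = 5·t^3 - 5·t^2 - 5·t + 3 y sustituyendo t = 2, encontramos x = 13.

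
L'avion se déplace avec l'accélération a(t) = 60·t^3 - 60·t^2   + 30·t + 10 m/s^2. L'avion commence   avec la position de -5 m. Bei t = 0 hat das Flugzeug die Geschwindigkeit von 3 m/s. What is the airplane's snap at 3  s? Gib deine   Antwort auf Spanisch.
Para resolver esto, necesitamos tomar 2 derivadas de nuestra ecuación de la aceleración a(t) = 60·t^3 - 60·t^2 + 30·t + 10. La derivada de la aceleración da la sacudida: j(t) = 180·t^2 - 120·t + 30. Derivando la sacudida, obtenemos el snap: s(t) = 360·t - 120. Usando s(t) = 360·t - 120 y sustituyendo t = 3, encontramos s = 960.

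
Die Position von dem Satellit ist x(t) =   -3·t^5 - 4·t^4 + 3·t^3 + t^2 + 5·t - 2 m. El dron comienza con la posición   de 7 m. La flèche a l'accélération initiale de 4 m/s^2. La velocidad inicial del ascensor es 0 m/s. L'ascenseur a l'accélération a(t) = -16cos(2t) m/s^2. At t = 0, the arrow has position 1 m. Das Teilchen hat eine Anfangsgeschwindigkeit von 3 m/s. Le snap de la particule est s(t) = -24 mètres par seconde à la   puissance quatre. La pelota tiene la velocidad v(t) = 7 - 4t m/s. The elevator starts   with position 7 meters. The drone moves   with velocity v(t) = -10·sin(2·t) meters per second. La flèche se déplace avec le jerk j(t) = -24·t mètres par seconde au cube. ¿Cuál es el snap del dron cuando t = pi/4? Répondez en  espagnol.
Debemos derivar nuestra ecuación de la velocidad v(t) = -10·sin(2·t) 3 veces. Derivando la velocidad, obtenemos la aceleración: a(t) = -20·cos(2·t). Tomando d/dt de a(t), encontramos j(t) = 40·sin(2·t). Derivando la sacudida, obtenemos el snap: s(t) = 80·cos(2·t). Tenemos el snap s(t) = 80·cos(2·t). Sustituyendo t = pi/4: s(pi/4) = 0.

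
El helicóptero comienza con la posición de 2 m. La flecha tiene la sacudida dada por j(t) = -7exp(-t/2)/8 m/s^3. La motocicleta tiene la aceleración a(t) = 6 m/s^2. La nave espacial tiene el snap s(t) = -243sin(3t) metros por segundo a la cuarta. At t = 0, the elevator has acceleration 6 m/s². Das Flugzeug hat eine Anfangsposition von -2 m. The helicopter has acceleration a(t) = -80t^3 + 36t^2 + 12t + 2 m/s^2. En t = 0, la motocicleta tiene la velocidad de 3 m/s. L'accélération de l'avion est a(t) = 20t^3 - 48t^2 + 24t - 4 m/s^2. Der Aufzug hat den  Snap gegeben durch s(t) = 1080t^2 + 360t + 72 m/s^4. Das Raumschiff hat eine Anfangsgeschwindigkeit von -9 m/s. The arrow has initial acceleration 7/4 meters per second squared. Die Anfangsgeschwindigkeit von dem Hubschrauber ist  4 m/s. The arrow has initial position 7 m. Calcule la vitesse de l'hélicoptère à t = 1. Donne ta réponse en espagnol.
Debemos encontrar la integral de nuestra ecuación de la aceleración a(t) = -80·t^3 + 36·t^2 + 12·t + 2 1 vez. Tomando ∫a(t)dt y aplicando v(0) = 4, encontramos v(t) = -20·t^4 + 12·t^3 + 6·t^2 + 2·t + 4. De la ecuación de la velocidad v(t) = -20·t^4 + 12·t^3 + 6·t^2 + 2·t + 4, sustituimos t = 1 para obtener v = 4.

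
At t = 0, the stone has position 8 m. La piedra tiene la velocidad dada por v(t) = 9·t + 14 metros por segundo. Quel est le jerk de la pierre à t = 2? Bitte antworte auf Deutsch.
Wir müssen unsere Gleichung für die Geschwindigkeit v(t) = 9·t + 14 2-mal ableiten. Die Ableitung von der Geschwindigkeit ergibt die Beschleunigung: a(t) = 9. Die Ableitung von der Beschleunigung ergibt den Ruck: j(t) = 0. Wir haben den Ruck j(t) = 0. Durch Einsetzen von t = 2: j(2) = 0.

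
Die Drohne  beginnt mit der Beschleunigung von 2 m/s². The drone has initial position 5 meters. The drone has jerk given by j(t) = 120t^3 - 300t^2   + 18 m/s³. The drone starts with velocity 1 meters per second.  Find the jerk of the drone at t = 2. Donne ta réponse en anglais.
Using j(t) = 120·t^3 - 300·t^2 + 18 and substituting t = 2, we find j = -222.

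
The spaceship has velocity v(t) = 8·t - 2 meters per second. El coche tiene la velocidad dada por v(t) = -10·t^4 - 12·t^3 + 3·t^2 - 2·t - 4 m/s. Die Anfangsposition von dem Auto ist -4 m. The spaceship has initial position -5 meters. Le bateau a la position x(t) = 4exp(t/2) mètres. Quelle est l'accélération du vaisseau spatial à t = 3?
En partant de la vitesse v(t) = 8·t - 2, nous prenons 1 dérivée. En prenant d/dt de v(t), nous trouvons a(t) = 8. Nous avons l'accélération a(t) = 8. En substituant t = 3: a(3) = 8.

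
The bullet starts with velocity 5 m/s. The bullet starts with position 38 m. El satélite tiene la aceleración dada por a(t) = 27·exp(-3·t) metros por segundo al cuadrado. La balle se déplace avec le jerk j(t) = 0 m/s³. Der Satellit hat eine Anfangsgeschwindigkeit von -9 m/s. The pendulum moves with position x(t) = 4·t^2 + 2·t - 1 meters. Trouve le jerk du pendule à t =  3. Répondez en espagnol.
Debemos derivar nuestra ecuación de la posición x(t) = 4·t^2 + 2·t - 1 3 veces. Tomando d/dt de x(t), encontramos v(t) = 8·t + 2. La derivada de la velocidad da la aceleración: a(t) = 8. Tomando d/dt de a(t), encontramos j(t) = 0. De la ecuación de la sacudida j(t) = 0, sustituimos t = 3 para obtener j = 0.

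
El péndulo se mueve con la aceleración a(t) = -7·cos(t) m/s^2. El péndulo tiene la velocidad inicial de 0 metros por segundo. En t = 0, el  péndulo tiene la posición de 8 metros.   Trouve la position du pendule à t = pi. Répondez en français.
En partant de l'accélération a(t) = -7·cos(t), nous prenons 2 primitives. En prenant ∫a(t)dt et en appliquant v(0) = 0, nous trouvons v(t) = -7·sin(t). En prenant ∫v(t)dt et en appliquant x(0) = 8, nous trouvons x(t) = 7·cos(t) + 1. De l'équation de la position x(t) = 7·cos(t) + 1, nous substituons t = pi pour obtenir x = -6.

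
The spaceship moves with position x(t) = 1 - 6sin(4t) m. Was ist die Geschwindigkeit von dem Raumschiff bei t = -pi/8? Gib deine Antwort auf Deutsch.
Um dies zu lösen, müssen wir 1 Ableitung unserer Gleichung für die Position x(t) = 1 - 6·sin(4·t) nehmen. Durch Ableiten von der Position erhalten wir die Geschwindigkeit: v(t) = -24·cos(4·t). Wir haben die Geschwindigkeit v(t) = -24·cos(4·t). Durch Einsetzen von t = -pi/8: v(-pi/8) = 0.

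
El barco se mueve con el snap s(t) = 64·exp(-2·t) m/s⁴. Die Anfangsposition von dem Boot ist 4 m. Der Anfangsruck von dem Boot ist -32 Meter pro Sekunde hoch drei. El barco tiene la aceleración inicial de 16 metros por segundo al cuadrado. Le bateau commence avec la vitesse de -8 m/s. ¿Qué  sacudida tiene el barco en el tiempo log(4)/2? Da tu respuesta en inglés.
Starting from snap s(t) = 64·exp(-2·t), we take 1 antiderivative. Finding the integral of s(t) and using j(0) = -32: j(t) = -32·exp(-2·t). We have jerk j(t) = -32·exp(-2·t). Substituting t = log(4)/2: j(log(4)/2) = -8.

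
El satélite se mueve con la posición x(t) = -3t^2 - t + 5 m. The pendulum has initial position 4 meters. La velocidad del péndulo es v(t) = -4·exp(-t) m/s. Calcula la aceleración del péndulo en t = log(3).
Para resolver esto, necesitamos tomar 1 derivada de nuestra ecuación de la velocidad v(t) = -4·exp(-t). Tomando d/dt de v(t), encontramos a(t) = 4·exp(-t). De la ecuación de la aceleración a(t) = 4·exp(-t), sustituimos t = log(3) para obtener a = 4/3.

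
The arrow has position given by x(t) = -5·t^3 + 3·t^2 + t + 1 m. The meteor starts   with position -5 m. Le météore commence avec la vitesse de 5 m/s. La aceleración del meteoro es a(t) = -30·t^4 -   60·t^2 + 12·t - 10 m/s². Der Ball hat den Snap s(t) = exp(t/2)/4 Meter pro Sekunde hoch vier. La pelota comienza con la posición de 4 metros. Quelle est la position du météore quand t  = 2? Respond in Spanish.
Partiendo de la aceleración a(t) = -30·t^4 - 60·t^2 + 12·t - 10, tomamos 2 antiderivadas. La antiderivada de la aceleración, con v(0) = 5, da la velocidad: v(t) = -6·t^5 - 20·t^3 + 6·t^2 - 10·t + 5. La antiderivada de la velocidad es la posición. Usando x(0) = -5, obtenemos x(t) = -t^6 - 5·t^4 + 2·t^3 - 5·t^2 + 5·t - 5. Tenemos la posición x(t) = -t^6 - 5·t^4 + 2·t^3 - 5·t^2 + 5·t - 5. Sustituyendo t = 2: x(2) = -143.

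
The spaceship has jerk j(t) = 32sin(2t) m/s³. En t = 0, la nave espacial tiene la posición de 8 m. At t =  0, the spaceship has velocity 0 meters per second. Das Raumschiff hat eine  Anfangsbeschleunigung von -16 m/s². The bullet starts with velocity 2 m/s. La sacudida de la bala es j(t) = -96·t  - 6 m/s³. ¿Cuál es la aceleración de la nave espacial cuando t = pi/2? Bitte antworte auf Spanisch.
Para resolver esto, necesitamos tomar 1 antiderivada de nuestra ecuación de la sacudida j(t) = 32·sin(2·t). Integrando la sacudida y usando la condición inicial a(0) = -16, obtenemos a(t) = -16·cos(2·t). Tenemos la aceleración a(t) = -16·cos(2·t). Sustituyendo t = pi/2: a(pi/2) = 16.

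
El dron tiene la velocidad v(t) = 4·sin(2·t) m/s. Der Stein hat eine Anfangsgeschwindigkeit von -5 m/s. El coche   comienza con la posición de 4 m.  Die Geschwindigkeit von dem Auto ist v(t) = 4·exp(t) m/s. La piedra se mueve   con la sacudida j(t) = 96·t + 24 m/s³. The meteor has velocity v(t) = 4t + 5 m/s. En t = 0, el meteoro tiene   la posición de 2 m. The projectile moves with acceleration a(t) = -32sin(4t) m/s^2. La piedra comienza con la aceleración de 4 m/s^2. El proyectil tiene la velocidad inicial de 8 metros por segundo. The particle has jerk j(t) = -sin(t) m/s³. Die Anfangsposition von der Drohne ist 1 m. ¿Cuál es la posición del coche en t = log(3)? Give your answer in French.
Pour résoudre ceci, nous devons prendre 1 primitive de notre équation de la vitesse v(t) = 4·exp(t). La primitive de la vitesse est la position. En utilisant x(0) = 4, nous obtenons x(t) = 4·exp(t). En utilisant x(t) = 4·exp(t) et en substituant t = log(3), nous trouvons x = 12.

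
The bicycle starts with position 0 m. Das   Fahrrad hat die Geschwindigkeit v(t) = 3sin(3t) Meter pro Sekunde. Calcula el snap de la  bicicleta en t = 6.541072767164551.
Para resolver esto, necesitamos tomar 3 derivadas de nuestra ecuación de la velocidad v(t) = 3·sin(3·t). La derivada de la velocidad da la aceleración: a(t) = 9·cos(3·t). La derivada de la aceleración da la sacudida: j(t) = -27·sin(3·t). Tomando d/dt de j(t), encontramos s(t) = -81·cos(3·t). Usando s(t) = -81·cos(3·t) y sustituyendo t = 6.541072767164551, encontramos s = -57.9438642604421.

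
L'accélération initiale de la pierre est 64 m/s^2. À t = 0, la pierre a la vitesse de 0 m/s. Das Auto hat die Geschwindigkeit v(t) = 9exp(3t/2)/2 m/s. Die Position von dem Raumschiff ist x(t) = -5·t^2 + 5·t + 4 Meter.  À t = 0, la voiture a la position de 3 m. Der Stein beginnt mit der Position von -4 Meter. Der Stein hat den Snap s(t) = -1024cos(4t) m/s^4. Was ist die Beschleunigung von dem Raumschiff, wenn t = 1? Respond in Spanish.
Partiendo de la posición x(t) = -5·t^2 + 5·t + 4, tomamos 2 derivadas. Derivando la posición, obtenemos la velocidad: v(t) = 5 - 10·t. Derivando la velocidad, obtenemos la aceleración: a(t) = -10. De la ecuación de la aceleración a(t) = -10, sustituimos t = 1 para obtener a = -10.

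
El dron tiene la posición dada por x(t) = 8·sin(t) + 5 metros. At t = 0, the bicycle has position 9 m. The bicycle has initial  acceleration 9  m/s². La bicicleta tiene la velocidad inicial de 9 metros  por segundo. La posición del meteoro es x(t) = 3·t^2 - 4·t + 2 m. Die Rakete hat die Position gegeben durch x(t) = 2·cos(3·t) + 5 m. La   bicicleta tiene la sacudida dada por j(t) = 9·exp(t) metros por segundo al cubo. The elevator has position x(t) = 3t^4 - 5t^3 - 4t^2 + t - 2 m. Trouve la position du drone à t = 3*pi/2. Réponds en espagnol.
De la ecuación de la posición x(t) = 8·sin(t) + 5, sustituimos t = 3*pi/2 para obtener x = -3.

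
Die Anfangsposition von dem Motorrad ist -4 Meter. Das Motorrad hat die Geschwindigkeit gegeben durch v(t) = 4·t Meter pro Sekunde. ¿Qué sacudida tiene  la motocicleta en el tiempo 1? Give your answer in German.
Wir müssen unsere Gleichung für die Geschwindigkeit v(t) = 4·t 2-mal ableiten. Mit d/dt von v(t) finden wir a(t) = 4. Mit d/dt von a(t) finden wir j(t) = 0. Aus der Gleichung für den Ruck j(t) = 0, setzen wir t = 1 ein und erhalten j = 0.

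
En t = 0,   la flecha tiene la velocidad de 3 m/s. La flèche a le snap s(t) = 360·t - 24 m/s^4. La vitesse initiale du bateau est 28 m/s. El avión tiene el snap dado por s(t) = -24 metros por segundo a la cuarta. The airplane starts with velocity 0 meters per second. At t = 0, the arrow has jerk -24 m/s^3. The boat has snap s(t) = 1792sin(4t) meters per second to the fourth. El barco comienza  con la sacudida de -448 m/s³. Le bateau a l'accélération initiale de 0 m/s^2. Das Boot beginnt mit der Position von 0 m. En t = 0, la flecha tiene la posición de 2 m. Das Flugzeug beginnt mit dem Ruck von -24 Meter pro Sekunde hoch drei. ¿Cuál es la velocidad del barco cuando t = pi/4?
Para resolver esto, necesitamos tomar 3 integrales de nuestra ecuación del snap s(t) = 1792·sin(4·t). Integrando el snap y usando la condición inicial j(0) = -448, obtenemos j(t) = -448·cos(4·t). Integrando la sacudida y usando la condición inicial a(0) = 0, obtenemos a(t) = -112·sin(4·t). Tomando ∫a(t)dt y aplicando v(0) = 28, encontramos v(t) = 28·cos(4·t). Usando v(t) = 28·cos(4·t) y sustituyendo t = pi/4, encontramos v = -28.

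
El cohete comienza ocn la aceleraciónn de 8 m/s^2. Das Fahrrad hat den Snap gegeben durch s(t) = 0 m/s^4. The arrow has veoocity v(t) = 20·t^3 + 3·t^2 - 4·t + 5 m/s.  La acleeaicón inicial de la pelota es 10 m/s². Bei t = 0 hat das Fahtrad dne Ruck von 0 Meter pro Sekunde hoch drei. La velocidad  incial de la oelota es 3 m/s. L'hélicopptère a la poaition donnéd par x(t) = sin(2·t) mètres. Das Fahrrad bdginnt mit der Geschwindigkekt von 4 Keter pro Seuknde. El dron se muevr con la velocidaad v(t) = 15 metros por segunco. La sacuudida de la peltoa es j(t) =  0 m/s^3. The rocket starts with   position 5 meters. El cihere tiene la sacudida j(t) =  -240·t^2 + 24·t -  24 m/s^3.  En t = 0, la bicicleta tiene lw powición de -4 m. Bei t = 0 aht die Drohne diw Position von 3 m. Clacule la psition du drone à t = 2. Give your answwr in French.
Pour résoudre ceci, nous devons prendre 1 intégrale de notre équation de la vitesse v(t) = 15. En intégrant la vitesse et en utilisant la condition initiale x(0) = 3, nous obtenons x(t) = 15·t + 3. En utilisant x(t) = 15·t + 3 et en substituant t = 2, nous trouvons x = 33.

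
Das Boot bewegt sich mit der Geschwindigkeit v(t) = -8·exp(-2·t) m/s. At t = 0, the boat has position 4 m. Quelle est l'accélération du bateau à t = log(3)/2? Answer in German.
Um dies zu lösen, müssen wir 1 Ableitung unserer Gleichung für die Geschwindigkeit v(t) = -8·exp(-2·t) nehmen. Durch Ableiten von der Geschwindigkeit erhalten wir die Beschleunigung: a(t) = 16·exp(-2·t). Aus der Gleichung für die Beschleunigung a(t) = 16·exp(-2·t), setzen wir t = log(3)/2 ein und erhalten a = 16/3.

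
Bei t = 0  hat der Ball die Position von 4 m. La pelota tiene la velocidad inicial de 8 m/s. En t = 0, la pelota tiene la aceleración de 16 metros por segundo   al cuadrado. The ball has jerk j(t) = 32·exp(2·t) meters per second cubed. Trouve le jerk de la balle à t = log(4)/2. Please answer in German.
Mit j(t) = 32·exp(2·t) und Einsetzen von t = log(4)/2, finden wir j = 128.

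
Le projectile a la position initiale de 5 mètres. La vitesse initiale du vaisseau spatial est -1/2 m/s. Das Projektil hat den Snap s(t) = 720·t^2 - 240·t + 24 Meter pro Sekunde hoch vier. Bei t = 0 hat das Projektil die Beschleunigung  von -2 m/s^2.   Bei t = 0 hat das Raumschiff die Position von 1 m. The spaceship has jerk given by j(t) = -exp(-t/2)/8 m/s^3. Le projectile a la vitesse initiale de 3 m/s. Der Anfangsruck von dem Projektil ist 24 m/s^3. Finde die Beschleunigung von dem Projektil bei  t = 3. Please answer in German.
Wir müssen unsere Gleichung für den Snap s(t) = 720·t^2 - 240·t + 24 2-mal integrieren. Das Integral von dem Snap, mit j(0) = 24, ergibt den Ruck: j(t) = 240·t^3 - 120·t^2 + 24·t + 24. Die Stammfunktion von dem Ruck ist die Beschleunigung. Mit a(0) = -2 erhalten wir a(t) = 60·t^4 - 40·t^3 + 12·t^2 + 24·t - 2. Aus der Gleichung für die Beschleunigung a(t) = 60·t^4 - 40·t^3 + 12·t^2 + 24·t - 2, setzen wir t = 3 ein und erhalten a = 3958.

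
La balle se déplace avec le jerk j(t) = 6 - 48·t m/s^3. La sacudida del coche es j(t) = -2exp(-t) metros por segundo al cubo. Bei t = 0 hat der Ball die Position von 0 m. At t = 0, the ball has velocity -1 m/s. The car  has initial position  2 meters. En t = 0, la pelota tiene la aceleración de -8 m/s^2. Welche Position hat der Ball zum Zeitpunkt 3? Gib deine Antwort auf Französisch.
Pour résoudre ceci, nous devons prendre 3 intégrales de notre équation du jerk j(t) = 6 - 48·t. L'intégrale du jerk, avec a(0) = -8, donne l'accélération: a(t) = -24·t^2 + 6·t - 8. La primitive de l'accélération est la vitesse. En utilisant v(0) = -1, nous obtenons v(t) = -8·t^3 + 3·t^2 - 8·t - 1. L'intégrale de la vitesse est la position. En utilisant x(0) = 0, nous obtenons x(t) = -2·t^4 + t^3 - 4·t^2 - t. Nous avons la position x(t) = -2·t^4 + t^3 - 4·t^2 - t. En substituant t = 3: x(3) = -174.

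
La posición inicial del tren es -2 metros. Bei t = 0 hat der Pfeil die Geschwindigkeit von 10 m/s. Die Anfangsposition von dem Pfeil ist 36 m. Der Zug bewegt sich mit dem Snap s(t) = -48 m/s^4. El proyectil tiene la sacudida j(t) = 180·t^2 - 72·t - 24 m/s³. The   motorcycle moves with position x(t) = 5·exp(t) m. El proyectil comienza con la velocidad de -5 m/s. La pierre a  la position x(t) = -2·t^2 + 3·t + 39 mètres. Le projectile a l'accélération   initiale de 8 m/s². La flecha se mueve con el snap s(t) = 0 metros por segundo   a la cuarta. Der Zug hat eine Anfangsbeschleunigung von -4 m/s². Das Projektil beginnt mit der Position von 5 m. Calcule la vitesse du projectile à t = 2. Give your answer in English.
Starting from jerk j(t) = 180·t^2 - 72·t - 24, we take 2 antiderivatives. Taking ∫j(t)dt and applying a(0) = 8, we find a(t) = 60·t^3 - 36·t^2 - 24·t + 8. Integrating acceleration and using the initial condition v(0) = -5, we get v(t) = 15·t^4 - 12·t^3 - 12·t^2 + 8·t - 5. We have velocity v(t) = 15·t^4 - 12·t^3 - 12·t^2 + 8·t - 5. Substituting t = 2: v(2) = 107.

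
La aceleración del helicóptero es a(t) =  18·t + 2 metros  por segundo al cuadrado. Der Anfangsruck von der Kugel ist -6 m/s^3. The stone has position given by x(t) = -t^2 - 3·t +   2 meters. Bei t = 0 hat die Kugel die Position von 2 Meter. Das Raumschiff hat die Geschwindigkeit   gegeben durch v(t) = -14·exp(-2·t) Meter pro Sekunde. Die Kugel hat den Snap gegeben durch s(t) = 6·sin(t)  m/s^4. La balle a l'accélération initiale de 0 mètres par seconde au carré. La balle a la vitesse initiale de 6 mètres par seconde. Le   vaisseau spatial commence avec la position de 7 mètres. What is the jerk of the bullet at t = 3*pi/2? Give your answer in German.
Um dies zu lösen, müssen wir 1 Stammfunktion unserer Gleichung für den Snap s(t) = 6·sin(t) finden. Die Stammfunktion von dem Snap ist der Ruck. Mit j(0) = -6 erhalten wir j(t) = -6·cos(t). Wir haben den Ruck j(t) = -6·cos(t). Durch Einsetzen von t = 3*pi/2: j(3*pi/2) = 0.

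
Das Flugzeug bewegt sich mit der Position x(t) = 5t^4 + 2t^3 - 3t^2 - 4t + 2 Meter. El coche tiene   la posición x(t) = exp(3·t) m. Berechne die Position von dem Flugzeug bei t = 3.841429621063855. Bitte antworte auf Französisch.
De l'équation de la position x(t) = 5·t^4 + 2·t^3 - 3·t^2 - 4·t + 2, nous substituons t = 3.841429621063855 pour obtenir x = 1144.52076851949.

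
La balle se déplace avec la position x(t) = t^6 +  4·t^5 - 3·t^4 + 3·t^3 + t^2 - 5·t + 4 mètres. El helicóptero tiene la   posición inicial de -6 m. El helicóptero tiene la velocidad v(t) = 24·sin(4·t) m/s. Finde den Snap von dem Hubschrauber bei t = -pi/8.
Ausgehend von der Geschwindigkeit v(t) = 24·sin(4·t), nehmen wir 3 Ableitungen. Durch Ableiten von der Geschwindigkeit erhalten wir die Beschleunigung: a(t) = 96·cos(4·t). Mit d/dt von a(t) finden wir j(t) = -384·sin(4·t). Durch Ableiten von dem Ruck erhalten wir den Snap: s(t) = -1536·cos(4·t). Mit s(t) = -1536·cos(4·t) und Einsetzen von t = -pi/8, finden wir s = 0.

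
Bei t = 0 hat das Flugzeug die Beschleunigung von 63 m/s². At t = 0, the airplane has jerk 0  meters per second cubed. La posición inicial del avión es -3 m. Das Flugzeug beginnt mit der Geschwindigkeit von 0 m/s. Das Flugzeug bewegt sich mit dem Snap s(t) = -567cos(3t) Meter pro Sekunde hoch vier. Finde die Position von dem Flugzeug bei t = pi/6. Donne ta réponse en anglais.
Starting from snap s(t) = -567·cos(3·t), we take 4 antiderivatives. The integral of snap is jerk. Using j(0) = 0, we get j(t) = -189·sin(3·t). Finding the antiderivative of j(t) and using a(0) = 63: a(t) = 63·cos(3·t). The integral of acceleration is velocity. Using v(0) = 0, we get v(t) = 21·sin(3·t). The integral of velocity is position. Using x(0) = -3, we get x(t) = 4 - 7·cos(3·t). From the given position equation x(t) = 4 - 7·cos(3·t), we substitute t = pi/6 to get x = 4.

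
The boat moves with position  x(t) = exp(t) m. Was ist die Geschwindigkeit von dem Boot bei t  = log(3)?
Um dies zu lösen, müssen wir 1 Ableitung unserer Gleichung für die Position x(t) = exp(t) nehmen. Durch Ableiten von der Position erhalten wir die Geschwindigkeit: v(t) = exp(t). Aus der Gleichung für die Geschwindigkeit v(t) = exp(t), setzen wir t = log(3) ein und erhalten v = 3.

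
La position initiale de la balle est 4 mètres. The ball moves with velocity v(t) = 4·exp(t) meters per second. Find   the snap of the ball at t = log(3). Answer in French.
En partant de la vitesse v(t) = 4·exp(t), nous prenons 3 dérivées. En prenant d/dt de v(t), nous trouvons a(t) = 4·exp(t). En prenant d/dt de a(t), nous trouvons j(t) = 4·exp(t). En prenant d/dt de j(t), nous trouvons s(t) = 4·exp(t). Nous avons le snap s(t) = 4·exp(t). En substituant t = log(3): s(log(3)) = 12.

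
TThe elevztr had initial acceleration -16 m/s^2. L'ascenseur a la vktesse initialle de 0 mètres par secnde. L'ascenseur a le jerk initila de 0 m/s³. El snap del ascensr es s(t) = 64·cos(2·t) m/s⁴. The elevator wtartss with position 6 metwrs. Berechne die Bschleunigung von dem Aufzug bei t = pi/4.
Wir müssen unsere Gleichung für den Snap s(t) = 64·cos(2·t) 2-mal integrieren. Durch Integration von dem Snap und Verwendung der Anfangsbedingung j(0) = 0, erhalten wir j(t) = 32·sin(2·t). Das Integral von dem Ruck, mit a(0) = -16, ergibt die Beschleunigung: a(t) = -16·cos(2·t). Mit a(t) = -16·cos(2·t) und Einsetzen von t = pi/4, finden wir a = 0.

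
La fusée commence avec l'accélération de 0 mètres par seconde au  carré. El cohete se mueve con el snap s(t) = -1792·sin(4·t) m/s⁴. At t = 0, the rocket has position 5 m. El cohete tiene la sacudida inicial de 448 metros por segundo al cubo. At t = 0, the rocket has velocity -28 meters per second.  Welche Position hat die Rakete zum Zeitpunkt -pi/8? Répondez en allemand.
Ausgehend von dem Snap s(t) = -1792·sin(4·t), nehmen wir 4 Integrale. Mit ∫s(t)dt und Anwendung von j(0) = 448, finden wir j(t) = 448·cos(4·t). Die Stammfunktion von dem Ruck ist die Beschleunigung. Mit a(0) = 0 erhalten wir a(t) = 112·sin(4·t). Die Stammfunktion von der Beschleunigung, mit v(0) = -28, ergibt die Geschwindigkeit: v(t) = -28·cos(4·t). Das Integral von der Geschwindigkeit, mit x(0) = 5, ergibt die Position: x(t) = 5 - 7·sin(4·t). Aus der Gleichung für die Position x(t) = 5 - 7·sin(4·t), setzen wir t = -pi/8 ein und erhalten x = 12.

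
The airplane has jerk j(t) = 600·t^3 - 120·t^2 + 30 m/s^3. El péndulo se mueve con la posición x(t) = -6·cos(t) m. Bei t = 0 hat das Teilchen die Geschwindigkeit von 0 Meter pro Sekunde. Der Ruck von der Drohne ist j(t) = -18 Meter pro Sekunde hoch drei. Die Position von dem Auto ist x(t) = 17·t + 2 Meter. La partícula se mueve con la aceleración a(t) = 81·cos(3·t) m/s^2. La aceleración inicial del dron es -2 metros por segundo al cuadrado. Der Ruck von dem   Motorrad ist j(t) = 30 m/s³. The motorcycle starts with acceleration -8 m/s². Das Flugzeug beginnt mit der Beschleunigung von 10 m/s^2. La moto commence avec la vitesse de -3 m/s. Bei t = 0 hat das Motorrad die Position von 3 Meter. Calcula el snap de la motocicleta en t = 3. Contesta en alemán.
Ausgehend von dem Ruck j(t) = 30, nehmen wir 1 Ableitung. Durch Ableiten von dem Ruck erhalten wir den Snap: s(t) = 0. Wir haben den Snap s(t) = 0. Durch Einsetzen von t = 3: s(3) = 0.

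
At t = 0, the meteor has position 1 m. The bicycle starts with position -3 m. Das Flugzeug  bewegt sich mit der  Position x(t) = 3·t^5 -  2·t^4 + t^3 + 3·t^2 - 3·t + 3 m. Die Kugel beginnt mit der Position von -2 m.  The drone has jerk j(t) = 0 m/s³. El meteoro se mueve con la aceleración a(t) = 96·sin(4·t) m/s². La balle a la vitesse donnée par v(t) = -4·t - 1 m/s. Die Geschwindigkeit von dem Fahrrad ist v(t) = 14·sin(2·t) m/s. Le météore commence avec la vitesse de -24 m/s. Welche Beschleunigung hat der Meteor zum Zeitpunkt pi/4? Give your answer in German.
Wir haben die Beschleunigung a(t) = 96·sin(4·t). Durch Einsetzen von t = pi/4: a(pi/4) = 0.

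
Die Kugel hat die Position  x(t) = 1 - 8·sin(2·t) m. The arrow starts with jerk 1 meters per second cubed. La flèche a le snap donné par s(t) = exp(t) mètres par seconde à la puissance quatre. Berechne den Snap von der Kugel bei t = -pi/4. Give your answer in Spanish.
Para resolver esto, necesitamos tomar 4 derivadas de nuestra ecuación de la posición x(t) = 1 - 8·sin(2·t). Derivando la posición, obtenemos la velocidad: v(t) = -16·cos(2·t). La derivada de la velocidad da la aceleración: a(t) = 32·sin(2·t). La derivada de la aceleración da la sacudida: j(t) = 64·cos(2·t). La derivada de la sacudida da el snap: s(t) = -128·sin(2·t). Tenemos el snap s(t) = -128·sin(2·t). Sustituyendo t = -pi/4: s(-pi/4) = 128.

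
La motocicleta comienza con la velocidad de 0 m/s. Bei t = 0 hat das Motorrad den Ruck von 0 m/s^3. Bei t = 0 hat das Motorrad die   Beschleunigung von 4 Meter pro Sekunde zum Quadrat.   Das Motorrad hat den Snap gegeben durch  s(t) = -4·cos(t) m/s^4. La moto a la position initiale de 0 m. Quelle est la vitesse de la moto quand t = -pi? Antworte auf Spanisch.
Necesitamos integrar nuestra ecuación del snap s(t) = -4·cos(t) 3 veces. Tomando ∫s(t)dt y aplicando j(0) = 0, encontramos j(t) = -4·sin(t). Integrando la sacudida y usando la condición inicial a(0) = 4, obtenemos a(t) = 4·cos(t). La antiderivada de la aceleración es la velocidad. Usando v(0) = 0, obtenemos v(t) = 4·sin(t). Tenemos la velocidad v(t) = 4·sin(t). Sustituyendo t = -pi: v(-pi) = 0.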